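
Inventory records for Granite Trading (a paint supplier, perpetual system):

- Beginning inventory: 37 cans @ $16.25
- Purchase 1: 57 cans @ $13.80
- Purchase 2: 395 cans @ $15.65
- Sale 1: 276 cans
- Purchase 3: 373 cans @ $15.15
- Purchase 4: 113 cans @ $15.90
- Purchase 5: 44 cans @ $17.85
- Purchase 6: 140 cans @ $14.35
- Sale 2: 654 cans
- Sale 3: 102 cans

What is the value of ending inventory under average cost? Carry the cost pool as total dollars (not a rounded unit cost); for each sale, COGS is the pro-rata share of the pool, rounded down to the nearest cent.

After Beginning: 37 on hand, pool $601.25 (≈ $16.2500 each)
After Purchase 1: 94 on hand, pool $1,387.85 (≈ $14.7644 each)
After Purchase 2: 489 on hand, pool $7,569.60 (≈ $15.4798 each)
Sale 1, sell 276: 276/489 × $7,569.60 → $4,272.41
After Purchase 3: 586 on hand, pool $8,948.14 (≈ $15.2699 each)
After Purchase 4: 699 on hand, pool $10,744.84 (≈ $15.3717 each)
After Purchase 5: 743 on hand, pool $11,530.24 (≈ $15.5185 each)
After Purchase 6: 883 on hand, pool $13,539.24 (≈ $15.3332 each)
Sale 2, sell 654: 654/883 × $13,539.24 → $10,027.93
Sale 3, sell 102: 102/229 × $3,511.31 → $1,563.98
Total COGS = $4,272.41 + $10,027.93 + $1,563.98 = $15,864.32
Ending inventory (cost pool remaining) = $1,947.33

Ending inventory = $1,947.33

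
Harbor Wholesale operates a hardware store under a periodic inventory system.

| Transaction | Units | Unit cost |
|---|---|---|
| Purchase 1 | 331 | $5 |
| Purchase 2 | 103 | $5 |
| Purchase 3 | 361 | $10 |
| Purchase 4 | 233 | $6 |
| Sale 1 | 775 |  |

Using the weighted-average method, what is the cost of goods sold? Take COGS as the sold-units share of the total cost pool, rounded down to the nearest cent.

Sale 1, sell 775: 775/1028 × $7,178.00 → $5,411.42
Ending inventory (cost pool remaining) = $1,766.58
Check: goods available $7,178.00 = COGS $5,411.42 + ending $1,766.58

COGS = $5,411.42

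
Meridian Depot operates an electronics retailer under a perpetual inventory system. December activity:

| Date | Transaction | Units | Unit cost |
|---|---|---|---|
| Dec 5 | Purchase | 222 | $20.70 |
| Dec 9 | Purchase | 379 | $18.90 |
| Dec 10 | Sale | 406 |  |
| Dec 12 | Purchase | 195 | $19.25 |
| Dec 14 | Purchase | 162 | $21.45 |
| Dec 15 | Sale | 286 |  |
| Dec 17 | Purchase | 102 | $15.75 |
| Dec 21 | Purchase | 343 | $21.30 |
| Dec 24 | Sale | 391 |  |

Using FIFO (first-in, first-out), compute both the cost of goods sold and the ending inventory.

Dec 10, 406 sold [FIFO — oldest first]: 222 @ $20.70 + 184 @ $18.90 = $8,073.00
Dec 15, 286 sold [FIFO — oldest first]: 195 @ $18.90 + 91 @ $19.25 = $5,437.25
Dec 24, 391 sold [FIFO — oldest first]: 104 @ $19.25 + 162 @ $21.45 + 102 @ $15.75 + 23 @ $21.30 = $7,573.30
Total COGS = $8,073.00 + $5,437.25 + $7,573.30 = $21,083.55
Ending inventory: 320 @ $21.30 = $6,816.00
Check: goods available $27,899.55 = COGS $21,083.55 + ending $6,816.00

COGS = $21,083.55; ending inventory = $6,816.00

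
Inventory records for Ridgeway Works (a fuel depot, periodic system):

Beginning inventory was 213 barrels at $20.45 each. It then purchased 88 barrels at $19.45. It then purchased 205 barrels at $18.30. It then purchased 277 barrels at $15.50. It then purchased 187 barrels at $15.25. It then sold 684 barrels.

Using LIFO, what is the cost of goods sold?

COGS = $11,188.50

Sale 1 (684) [LIFO — newest first]: 187 @ $15.25 + 277 @ $15.50 + 205 @ $18.30 + 15 @ $19.45 = $11,188.50
Ending inventory: 213 @ $20.45 + 73 @ $19.45 = $5,775.70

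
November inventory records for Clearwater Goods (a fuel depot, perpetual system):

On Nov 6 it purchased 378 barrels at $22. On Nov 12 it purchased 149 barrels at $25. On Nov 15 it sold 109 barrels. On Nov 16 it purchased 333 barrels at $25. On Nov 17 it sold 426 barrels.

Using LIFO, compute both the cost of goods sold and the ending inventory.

COGS = $13,216; ending inventory = $7,150

Nov 15, 109 sold [LIFO — newest first]: 109 @ $25 = $2,725
Nov 17, 426 sold [LIFO — newest first]: 333 @ $25 + 40 @ $25 + 53 @ $22 = $10,491
Total COGS = $2,725 + $10,491 = $13,216
Ending inventory: 325 @ $22 = $7,150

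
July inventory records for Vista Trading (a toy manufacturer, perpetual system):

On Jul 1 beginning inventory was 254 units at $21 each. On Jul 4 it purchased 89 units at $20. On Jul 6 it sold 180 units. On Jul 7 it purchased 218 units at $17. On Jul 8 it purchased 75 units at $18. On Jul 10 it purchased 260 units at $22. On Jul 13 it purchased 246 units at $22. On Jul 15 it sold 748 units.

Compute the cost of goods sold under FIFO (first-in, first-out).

COGS = $18,594

Jul 6, 180 sold [FIFO — oldest first]: 180 @ $21 = $3,780
Jul 15, 748 sold [FIFO — oldest first]: 74 @ $21 + 89 @ $20 + 218 @ $17 + 75 @ $18 + 260 @ $22 + 32 @ $22 = $14,814
Total COGS = $3,780 + $14,814 = $18,594
Ending inventory: 214 @ $22 = $4,708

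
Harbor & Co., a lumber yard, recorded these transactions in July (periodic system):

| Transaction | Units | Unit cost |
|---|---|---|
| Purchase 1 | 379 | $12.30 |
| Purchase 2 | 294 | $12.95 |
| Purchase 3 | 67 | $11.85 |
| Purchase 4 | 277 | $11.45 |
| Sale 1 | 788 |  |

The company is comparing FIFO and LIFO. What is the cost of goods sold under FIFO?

FIFO COGS: 379 @ $12.30 + 294 @ $12.95 + 67 @ $11.85 + 48 @ $11.45 = $9,812.55
LIFO COGS: 277 @ $11.45 + 67 @ $11.85 + 294 @ $12.95 + 150 @ $12.30 = $9,617.90

COGS = $9,812.55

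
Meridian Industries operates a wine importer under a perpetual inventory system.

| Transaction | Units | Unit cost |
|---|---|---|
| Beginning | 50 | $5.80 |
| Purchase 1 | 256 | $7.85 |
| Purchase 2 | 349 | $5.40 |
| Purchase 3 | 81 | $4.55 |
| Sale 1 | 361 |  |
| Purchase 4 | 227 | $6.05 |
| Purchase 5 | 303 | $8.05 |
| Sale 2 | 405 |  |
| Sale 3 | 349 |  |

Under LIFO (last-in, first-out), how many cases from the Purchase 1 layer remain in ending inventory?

101

Sale 1 (361) [LIFO — newest first]: 81 @ $4.55 + 280 @ $5.40 = $1,880.55
Sale 2 (405) [LIFO — newest first]: 303 @ $8.05 + 102 @ $6.05 = $3,056.25
Sale 3 (349) [LIFO — newest first]: 125 @ $6.05 + 69 @ $5.40 + 155 @ $7.85 = $2,345.60
Total COGS = $1,880.55 + $3,056.25 + $2,345.60 = $7,282.40
Ending inventory: 50 @ $5.80 + 101 @ $7.85 = $1,082.85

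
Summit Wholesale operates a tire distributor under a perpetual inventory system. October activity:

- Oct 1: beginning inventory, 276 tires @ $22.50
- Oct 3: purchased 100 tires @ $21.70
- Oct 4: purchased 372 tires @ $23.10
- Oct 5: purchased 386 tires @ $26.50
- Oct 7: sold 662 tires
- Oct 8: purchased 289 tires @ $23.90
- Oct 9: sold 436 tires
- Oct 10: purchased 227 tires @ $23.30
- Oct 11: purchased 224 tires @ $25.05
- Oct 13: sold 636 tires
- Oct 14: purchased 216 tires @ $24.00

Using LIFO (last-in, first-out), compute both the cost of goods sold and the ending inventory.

COGS = $41,859.60; ending inventory = $8,334.00

Oct 7, 662 sold [LIFO — newest first]: 386 @ $26.50 + 276 @ $23.10 = $16,604.60
Oct 9, 436 sold [LIFO — newest first]: 289 @ $23.90 + 96 @ $23.10 + 51 @ $21.70 = $10,231.40
Oct 13, 636 sold [LIFO — newest first]: 224 @ $25.05 + 227 @ $23.30 + 49 @ $21.70 + 136 @ $22.50 = $15,023.60
Total COGS = $16,604.60 + $10,231.40 + $15,023.60 = $41,859.60
Ending inventory: 140 @ $22.50 + 216 @ $24.00 = $8,334.00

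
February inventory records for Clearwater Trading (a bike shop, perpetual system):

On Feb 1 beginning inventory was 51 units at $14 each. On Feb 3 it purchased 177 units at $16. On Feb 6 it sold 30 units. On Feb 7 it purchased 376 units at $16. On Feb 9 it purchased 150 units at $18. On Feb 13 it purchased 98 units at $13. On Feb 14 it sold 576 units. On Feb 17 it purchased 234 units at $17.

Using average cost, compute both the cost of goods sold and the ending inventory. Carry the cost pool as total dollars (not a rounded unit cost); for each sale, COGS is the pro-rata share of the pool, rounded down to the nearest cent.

COGS = $9,624.71; ending inventory = $7,889.29

After Feb 1: 51 on hand, pool $714.00 (≈ $14.0000 each)
After Feb 3: 228 on hand, pool $3,546.00 (≈ $15.5526 each)
Feb 6, sell 30: 30/228 × $3,546.00 → $466.57
After Feb 7: 574 on hand, pool $9,095.43 (≈ $15.8457 each)
After Feb 9: 724 on hand, pool $11,795.43 (≈ $16.2920 each)
After Feb 13: 822 on hand, pool $13,069.43 (≈ $15.8995 each)
Feb 14, sell 576: 576/822 × $13,069.43 → $9,158.14
After Feb 17: 480 on hand, pool $7,889.29 (≈ $16.4360 each)
Total COGS = $466.57 + $9,158.14 = $9,624.71
Ending inventory (cost pool remaining) = $7,889.29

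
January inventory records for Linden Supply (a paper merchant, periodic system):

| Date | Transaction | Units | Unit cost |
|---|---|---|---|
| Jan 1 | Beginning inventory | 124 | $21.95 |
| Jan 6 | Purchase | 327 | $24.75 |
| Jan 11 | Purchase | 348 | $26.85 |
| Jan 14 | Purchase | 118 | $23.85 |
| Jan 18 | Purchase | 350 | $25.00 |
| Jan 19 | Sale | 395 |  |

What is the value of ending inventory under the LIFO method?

Ending inventory = $21,899.90

Jan 19, 395 sold [LIFO — newest first]: 350 @ $25.00 + 45 @ $23.85 = $9,823.25
Ending inventory: 124 @ $21.95 + 327 @ $24.75 + 348 @ $26.85 + 73 @ $23.85 = $21,899.90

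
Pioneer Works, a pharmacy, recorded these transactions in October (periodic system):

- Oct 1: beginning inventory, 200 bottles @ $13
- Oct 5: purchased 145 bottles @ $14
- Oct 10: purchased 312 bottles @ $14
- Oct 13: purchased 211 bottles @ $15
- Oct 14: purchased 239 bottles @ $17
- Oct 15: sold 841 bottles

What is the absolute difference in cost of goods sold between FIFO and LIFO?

$944

FIFO COGS: 200 @ $13 + 145 @ $14 + 312 @ $14 + 184 @ $15 = $11,758
LIFO COGS: 239 @ $17 + 211 @ $15 + 312 @ $14 + 79 @ $14 = $12,702
Difference = |$11,758 − $12,702| = $944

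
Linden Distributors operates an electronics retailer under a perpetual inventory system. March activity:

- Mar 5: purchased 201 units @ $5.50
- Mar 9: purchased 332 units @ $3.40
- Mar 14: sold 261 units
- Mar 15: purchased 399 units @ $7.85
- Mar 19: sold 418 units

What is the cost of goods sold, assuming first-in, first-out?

Mar 14, 261 sold [FIFO — oldest first]: 201 @ $5.50 + 60 @ $3.40 = $1,309.50
Mar 19, 418 sold [FIFO — oldest first]: 272 @ $3.40 + 146 @ $7.85 = $2,070.90
Total COGS = $1,309.50 + $2,070.90 = $3,380.40
Ending inventory: 253 @ $7.85 = $1,986.05

COGS = $3,380.40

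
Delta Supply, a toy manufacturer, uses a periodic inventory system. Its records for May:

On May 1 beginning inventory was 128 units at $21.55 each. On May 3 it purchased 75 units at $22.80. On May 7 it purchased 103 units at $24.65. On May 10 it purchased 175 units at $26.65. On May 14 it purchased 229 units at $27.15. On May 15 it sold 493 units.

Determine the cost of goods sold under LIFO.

May 15, 493 sold [LIFO — newest first]: 229 @ $27.15 + 175 @ $26.65 + 89 @ $24.65 = $13,074.95
Ending inventory: 128 @ $21.55 + 75 @ $22.80 + 14 @ $24.65 = $4,813.50

COGS = $13,074.95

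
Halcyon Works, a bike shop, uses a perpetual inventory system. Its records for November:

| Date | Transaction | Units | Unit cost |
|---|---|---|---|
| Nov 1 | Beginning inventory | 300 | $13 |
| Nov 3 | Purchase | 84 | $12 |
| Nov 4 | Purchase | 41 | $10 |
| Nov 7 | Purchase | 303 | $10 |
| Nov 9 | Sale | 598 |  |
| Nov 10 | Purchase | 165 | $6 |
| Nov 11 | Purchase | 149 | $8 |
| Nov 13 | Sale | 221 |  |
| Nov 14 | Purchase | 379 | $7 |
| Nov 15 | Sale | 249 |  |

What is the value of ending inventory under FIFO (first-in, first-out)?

Ending inventory = $2,471

Nov 9, 598 sold [FIFO — oldest first]: 300 @ $13 + 84 @ $12 + 41 @ $10 + 173 @ $10 = $7,048
Nov 13, 221 sold [FIFO — oldest first]: 130 @ $10 + 91 @ $6 = $1,846
Nov 15, 249 sold [FIFO — oldest first]: 74 @ $6 + 149 @ $8 + 26 @ $7 = $1,818
Total COGS = $7,048 + $1,846 + $1,818 = $10,712
Ending inventory: 353 @ $7 = $2,471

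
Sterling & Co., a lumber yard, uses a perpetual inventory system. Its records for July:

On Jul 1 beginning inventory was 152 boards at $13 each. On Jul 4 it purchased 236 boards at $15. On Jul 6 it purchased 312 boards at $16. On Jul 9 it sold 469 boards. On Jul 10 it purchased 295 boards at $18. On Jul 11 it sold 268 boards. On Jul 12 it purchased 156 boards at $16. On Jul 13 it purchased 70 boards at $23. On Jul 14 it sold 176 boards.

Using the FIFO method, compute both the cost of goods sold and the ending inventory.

COGS = $14,342; ending inventory = $5,582

Jul 9, 469 sold [FIFO — oldest first]: 152 @ $13 + 236 @ $15 + 81 @ $16 = $6,812
Jul 11, 268 sold [FIFO — oldest first]: 231 @ $16 + 37 @ $18 = $4,362
Jul 14, 176 sold [FIFO — oldest first]: 176 @ $18 = $3,168
Total COGS = $6,812 + $4,362 + $3,168 = $14,342
Ending inventory: 82 @ $18 + 156 @ $16 + 70 @ $23 = $5,582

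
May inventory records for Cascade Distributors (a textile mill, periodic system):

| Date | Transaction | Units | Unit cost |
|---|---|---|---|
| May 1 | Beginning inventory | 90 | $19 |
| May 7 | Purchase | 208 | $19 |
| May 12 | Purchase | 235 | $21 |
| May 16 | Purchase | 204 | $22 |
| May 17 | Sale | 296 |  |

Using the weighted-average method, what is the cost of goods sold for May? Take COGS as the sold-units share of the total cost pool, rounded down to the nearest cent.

May 17, sell 296: 296/737 × $15,085.00 → $6,058.56
Ending inventory (cost pool remaining) = $9,026.44

COGS = $6,058.56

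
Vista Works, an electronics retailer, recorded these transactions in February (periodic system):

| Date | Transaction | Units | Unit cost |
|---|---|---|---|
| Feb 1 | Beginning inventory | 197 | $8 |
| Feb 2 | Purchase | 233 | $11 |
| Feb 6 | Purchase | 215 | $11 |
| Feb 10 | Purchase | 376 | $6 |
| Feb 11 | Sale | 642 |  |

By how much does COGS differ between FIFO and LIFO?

$1,289

FIFO COGS: 197 @ $8 + 233 @ $11 + 212 @ $11 = $6,471
LIFO COGS: 376 @ $6 + 215 @ $11 + 51 @ $11 = $5,182
Difference = |$6,471 − $5,182| = $1,289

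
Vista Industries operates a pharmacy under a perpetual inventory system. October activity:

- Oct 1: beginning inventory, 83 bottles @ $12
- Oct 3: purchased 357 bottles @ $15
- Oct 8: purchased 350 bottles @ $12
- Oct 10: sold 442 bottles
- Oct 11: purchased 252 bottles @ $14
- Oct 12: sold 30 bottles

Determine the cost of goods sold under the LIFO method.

Oct 10, 442 sold [LIFO — newest first]: 350 @ $12 + 92 @ $15 = $5,580
Oct 12, 30 sold [LIFO — newest first]: 30 @ $14 = $420
Total COGS = $5,580 + $420 = $6,000
Ending inventory: 83 @ $12 + 265 @ $15 + 222 @ $14 = $8,079

COGS = $6,000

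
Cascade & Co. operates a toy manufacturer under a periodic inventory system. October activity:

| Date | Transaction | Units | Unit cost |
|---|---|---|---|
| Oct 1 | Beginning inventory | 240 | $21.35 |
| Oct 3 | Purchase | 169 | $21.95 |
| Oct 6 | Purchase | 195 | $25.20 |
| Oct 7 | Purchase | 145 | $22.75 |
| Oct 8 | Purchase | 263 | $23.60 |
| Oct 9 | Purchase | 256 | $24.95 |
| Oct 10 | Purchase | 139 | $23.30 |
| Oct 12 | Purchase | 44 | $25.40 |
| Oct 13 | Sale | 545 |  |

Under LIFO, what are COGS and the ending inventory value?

COGS = $13,245.10; ending inventory = $20,751.50

Oct 13, 545 sold [LIFO — newest first]: 44 @ $25.40 + 139 @ $23.30 + 256 @ $24.95 + 106 @ $23.60 = $13,245.10
Ending inventory: 240 @ $21.35 + 169 @ $21.95 + 195 @ $25.20 + 145 @ $22.75 + 157 @ $23.60 = $20,751.50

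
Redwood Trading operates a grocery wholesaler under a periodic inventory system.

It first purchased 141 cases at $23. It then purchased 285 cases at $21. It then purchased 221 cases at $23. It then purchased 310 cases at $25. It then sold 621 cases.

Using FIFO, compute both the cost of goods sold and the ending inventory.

Sale 1 (621) [FIFO — oldest first]: 141 @ $23 + 285 @ $21 + 195 @ $23 = $13,713
Ending inventory: 26 @ $23 + 310 @ $25 = $8,348
Check: goods available $22,061 = COGS $13,713 + ending $8,348

COGS = $13,713; ending inventory = $8,348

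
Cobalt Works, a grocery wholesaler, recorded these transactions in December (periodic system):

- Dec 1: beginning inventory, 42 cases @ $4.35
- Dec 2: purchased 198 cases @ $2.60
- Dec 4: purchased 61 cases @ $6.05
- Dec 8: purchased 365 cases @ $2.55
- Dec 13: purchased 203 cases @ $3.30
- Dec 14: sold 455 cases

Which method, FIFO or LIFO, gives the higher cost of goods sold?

FIFO

FIFO COGS: 42 @ $4.35 + 198 @ $2.60 + 61 @ $6.05 + 154 @ $2.55 = $1,459.25
LIFO COGS: 203 @ $3.30 + 252 @ $2.55 = $1,312.50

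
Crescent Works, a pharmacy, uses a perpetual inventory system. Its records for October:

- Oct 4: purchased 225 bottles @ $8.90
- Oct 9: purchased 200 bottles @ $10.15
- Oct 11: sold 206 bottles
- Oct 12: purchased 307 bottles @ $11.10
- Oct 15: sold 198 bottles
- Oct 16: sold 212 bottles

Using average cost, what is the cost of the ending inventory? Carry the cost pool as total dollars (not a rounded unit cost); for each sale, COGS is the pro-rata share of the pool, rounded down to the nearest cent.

Ending inventory = $1,209.76

After Oct 4: 225 on hand, pool $2,002.50 (≈ $8.9000 each)
After Oct 9: 425 on hand, pool $4,032.50 (≈ $9.4882 each)
Oct 11, sell 206: 206/425 × $4,032.50 → $1,954.57
After Oct 12: 526 on hand, pool $5,485.63 (≈ $10.4290 each)
Oct 15, sell 198: 198/526 × $5,485.63 → $2,064.93
Oct 16, sell 212: 212/328 × $3,420.70 → $2,210.94
Total COGS = $1,954.57 + $2,064.93 + $2,210.94 = $6,230.44
Ending inventory (cost pool remaining) = $1,209.76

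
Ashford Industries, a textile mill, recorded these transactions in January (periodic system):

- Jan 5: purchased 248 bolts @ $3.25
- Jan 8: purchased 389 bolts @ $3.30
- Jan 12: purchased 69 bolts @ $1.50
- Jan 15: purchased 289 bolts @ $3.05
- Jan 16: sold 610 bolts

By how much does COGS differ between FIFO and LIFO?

FIFO COGS: 248 @ $3.25 + 362 @ $3.30 = $2,000.60
LIFO COGS: 289 @ $3.05 + 69 @ $1.50 + 252 @ $3.30 = $1,816.55
Difference = |$2,000.60 − $1,816.55| = $184.05

$184.05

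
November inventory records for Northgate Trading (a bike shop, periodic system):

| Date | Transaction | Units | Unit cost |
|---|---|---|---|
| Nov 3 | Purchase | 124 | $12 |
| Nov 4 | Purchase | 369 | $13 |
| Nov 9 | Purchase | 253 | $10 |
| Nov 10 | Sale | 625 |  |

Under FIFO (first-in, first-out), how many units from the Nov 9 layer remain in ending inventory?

121

Nov 10, 625 sold [FIFO — oldest first]: 124 @ $12 + 369 @ $13 + 132 @ $10 = $7,605
Ending inventory: 121 @ $10 = $1,210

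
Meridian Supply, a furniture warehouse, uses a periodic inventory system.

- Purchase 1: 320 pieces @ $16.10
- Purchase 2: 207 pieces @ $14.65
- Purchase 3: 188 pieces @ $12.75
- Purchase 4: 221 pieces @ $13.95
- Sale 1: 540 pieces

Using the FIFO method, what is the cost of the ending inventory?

Sale 1 (540) [FIFO — oldest first]: 320 @ $16.10 + 207 @ $14.65 + 13 @ $12.75 = $8,350.30
Ending inventory: 175 @ $12.75 + 221 @ $13.95 = $5,314.20

Ending inventory = $5,314.20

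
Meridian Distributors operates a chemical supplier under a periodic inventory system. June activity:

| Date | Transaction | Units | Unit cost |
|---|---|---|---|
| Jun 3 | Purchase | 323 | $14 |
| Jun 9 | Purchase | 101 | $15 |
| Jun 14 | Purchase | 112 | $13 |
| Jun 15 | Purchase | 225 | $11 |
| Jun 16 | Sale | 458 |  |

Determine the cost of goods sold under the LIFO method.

COGS = $5,726

Jun 16, 458 sold [LIFO — newest first]: 225 @ $11 + 112 @ $13 + 101 @ $15 + 20 @ $14 = $5,726
Ending inventory: 303 @ $14 = $4,242
Check: goods available $9,968 = COGS $5,726 + ending $4,242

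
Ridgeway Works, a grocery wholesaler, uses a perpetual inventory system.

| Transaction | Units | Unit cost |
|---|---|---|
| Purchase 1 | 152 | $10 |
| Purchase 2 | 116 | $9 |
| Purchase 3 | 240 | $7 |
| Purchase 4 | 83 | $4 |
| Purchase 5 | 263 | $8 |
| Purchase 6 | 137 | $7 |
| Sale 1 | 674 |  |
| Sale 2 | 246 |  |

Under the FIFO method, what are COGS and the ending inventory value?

Sale 1 (674) [FIFO — oldest first]: 152 @ $10 + 116 @ $9 + 240 @ $7 + 83 @ $4 + 83 @ $8 = $5,240
Sale 2 (246) [FIFO — oldest first]: 180 @ $8 + 66 @ $7 = $1,902
Total COGS = $5,240 + $1,902 = $7,142
Ending inventory: 71 @ $7 = $497

COGS = $7,142; ending inventory = $497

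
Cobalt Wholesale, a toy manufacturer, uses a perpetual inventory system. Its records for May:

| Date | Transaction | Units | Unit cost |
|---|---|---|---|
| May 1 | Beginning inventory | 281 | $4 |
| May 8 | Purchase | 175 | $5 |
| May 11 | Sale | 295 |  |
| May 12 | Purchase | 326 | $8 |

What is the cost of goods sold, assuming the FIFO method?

May 11, 295 sold [FIFO — oldest first]: 281 @ $4 + 14 @ $5 = $1,194
Ending inventory: 161 @ $5 + 326 @ $8 = $3,413

COGS = $1,194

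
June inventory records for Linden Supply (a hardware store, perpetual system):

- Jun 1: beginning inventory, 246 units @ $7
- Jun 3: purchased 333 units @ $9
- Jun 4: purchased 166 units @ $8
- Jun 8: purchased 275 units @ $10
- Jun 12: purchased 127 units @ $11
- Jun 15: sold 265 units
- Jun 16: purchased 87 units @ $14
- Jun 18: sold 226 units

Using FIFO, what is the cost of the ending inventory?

Jun 15, 265 sold [FIFO — oldest first]: 246 @ $7 + 19 @ $9 = $1,893
Jun 18, 226 sold [FIFO — oldest first]: 226 @ $9 = $2,034
Total COGS = $1,893 + $2,034 = $3,927
Ending inventory: 88 @ $9 + 166 @ $8 + 275 @ $10 + 127 @ $11 + 87 @ $14 = $7,485
Check: goods available $11,412 = COGS $3,927 + ending $7,485

Ending inventory = $7,485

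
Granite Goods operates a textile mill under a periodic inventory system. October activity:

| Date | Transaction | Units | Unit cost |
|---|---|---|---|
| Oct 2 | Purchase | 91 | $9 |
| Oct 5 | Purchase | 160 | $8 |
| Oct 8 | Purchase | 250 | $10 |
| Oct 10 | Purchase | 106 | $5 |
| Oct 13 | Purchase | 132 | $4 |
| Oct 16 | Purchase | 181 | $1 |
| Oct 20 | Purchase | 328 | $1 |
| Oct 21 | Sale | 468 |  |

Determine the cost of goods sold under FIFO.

COGS = $4,269

Oct 21, 468 sold [FIFO — oldest first]: 91 @ $9 + 160 @ $8 + 217 @ $10 = $4,269
Ending inventory: 33 @ $10 + 106 @ $5 + 132 @ $4 + 181 @ $1 + 328 @ $1 = $1,897
Check: goods available $6,166 = COGS $4,269 + ending $1,897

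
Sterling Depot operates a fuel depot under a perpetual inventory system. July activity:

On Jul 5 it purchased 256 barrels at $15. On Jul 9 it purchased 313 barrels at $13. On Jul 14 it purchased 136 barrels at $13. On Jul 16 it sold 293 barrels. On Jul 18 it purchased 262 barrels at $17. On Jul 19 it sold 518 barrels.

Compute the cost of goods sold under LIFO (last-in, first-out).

Jul 16, 293 sold [LIFO — newest first]: 136 @ $13 + 157 @ $13 = $3,809
Jul 19, 518 sold [LIFO — newest first]: 262 @ $17 + 156 @ $13 + 100 @ $15 = $7,982
Total COGS = $3,809 + $7,982 = $11,791
Ending inventory: 156 @ $15 = $2,340

COGS = $11,791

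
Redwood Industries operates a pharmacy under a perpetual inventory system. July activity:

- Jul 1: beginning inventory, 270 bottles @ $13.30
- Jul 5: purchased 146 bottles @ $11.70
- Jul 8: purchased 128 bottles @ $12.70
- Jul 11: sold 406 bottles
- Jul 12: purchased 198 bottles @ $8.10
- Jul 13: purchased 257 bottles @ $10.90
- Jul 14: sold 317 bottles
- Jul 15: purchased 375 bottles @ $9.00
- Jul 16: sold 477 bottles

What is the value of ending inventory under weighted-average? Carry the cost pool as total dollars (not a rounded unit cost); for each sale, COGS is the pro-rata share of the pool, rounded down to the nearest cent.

Ending inventory = $1,668.61

After Jul 1: 270 on hand, pool $3,591.00 (≈ $13.3000 each)
After Jul 5: 416 on hand, pool $5,299.20 (≈ $12.7385 each)
After Jul 8: 544 on hand, pool $6,924.80 (≈ $12.7294 each)
Jul 11, sell 406: 406/544 × $6,924.80 → $5,168.14
After Jul 12: 336 on hand, pool $3,360.46 (≈ $10.0014 each)
After Jul 13: 593 on hand, pool $6,161.76 (≈ $10.3908 each)
Jul 14, sell 317: 317/593 × $6,161.76 → $3,293.89
After Jul 15: 651 on hand, pool $6,242.87 (≈ $9.5897 each)
Jul 16, sell 477: 477/651 × $6,242.87 → $4,574.26
Total COGS = $5,168.14 + $3,293.89 + $4,574.26 = $13,036.29
Ending inventory (cost pool remaining) = $1,668.61
Check: goods available $14,704.90 = COGS $13,036.29 + ending $1,668.61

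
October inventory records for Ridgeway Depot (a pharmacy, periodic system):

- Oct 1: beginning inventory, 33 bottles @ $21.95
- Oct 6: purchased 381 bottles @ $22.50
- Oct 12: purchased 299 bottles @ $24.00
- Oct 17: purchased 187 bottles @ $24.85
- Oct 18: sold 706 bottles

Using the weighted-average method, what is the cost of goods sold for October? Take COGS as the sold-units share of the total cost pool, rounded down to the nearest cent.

COGS = $16,567.30

Oct 18, sell 706: 706/900 × $21,119.80 → $16,567.30
Ending inventory (cost pool remaining) = $4,552.50
Check: goods available $21,119.80 = COGS $16,567.30 + ending $4,552.50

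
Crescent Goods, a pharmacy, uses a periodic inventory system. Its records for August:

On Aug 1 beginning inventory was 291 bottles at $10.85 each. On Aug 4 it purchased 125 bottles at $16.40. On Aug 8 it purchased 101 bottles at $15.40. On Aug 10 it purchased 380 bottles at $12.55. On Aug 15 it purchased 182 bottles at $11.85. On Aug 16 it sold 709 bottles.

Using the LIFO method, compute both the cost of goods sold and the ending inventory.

Aug 16, 709 sold [LIFO — newest first]: 182 @ $11.85 + 380 @ $12.55 + 101 @ $15.40 + 46 @ $16.40 = $9,235.50
Ending inventory: 291 @ $10.85 + 79 @ $16.40 = $4,452.95
Check: goods available $13,688.45 = COGS $9,235.50 + ending $4,452.95

COGS = $9,235.50; ending inventory = $4,452.95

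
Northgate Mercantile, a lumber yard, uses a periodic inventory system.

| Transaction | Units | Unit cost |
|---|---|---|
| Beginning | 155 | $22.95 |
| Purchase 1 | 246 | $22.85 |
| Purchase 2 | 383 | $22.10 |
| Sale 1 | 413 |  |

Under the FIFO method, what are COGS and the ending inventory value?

COGS = $9,443.55; ending inventory = $8,199.10

Sale 1 (413) [FIFO — oldest first]: 155 @ $22.95 + 246 @ $22.85 + 12 @ $22.10 = $9,443.55
Ending inventory: 371 @ $22.10 = $8,199.10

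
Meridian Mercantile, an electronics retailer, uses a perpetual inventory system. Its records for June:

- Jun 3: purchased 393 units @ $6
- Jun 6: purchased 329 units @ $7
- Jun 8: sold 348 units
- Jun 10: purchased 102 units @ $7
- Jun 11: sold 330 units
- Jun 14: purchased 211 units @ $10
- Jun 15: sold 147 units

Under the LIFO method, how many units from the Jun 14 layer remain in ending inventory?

64

Jun 8, 348 sold [LIFO — newest first]: 329 @ $7 + 19 @ $6 = $2,417
Jun 11, 330 sold [LIFO — newest first]: 102 @ $7 + 228 @ $6 = $2,082
Jun 15, 147 sold [LIFO — newest first]: 147 @ $10 = $1,470
Total COGS = $2,417 + $2,082 + $1,470 = $5,969
Ending inventory: 146 @ $6 + 64 @ $10 = $1,516
Check: goods available $7,485 = COGS $5,969 + ending $1,516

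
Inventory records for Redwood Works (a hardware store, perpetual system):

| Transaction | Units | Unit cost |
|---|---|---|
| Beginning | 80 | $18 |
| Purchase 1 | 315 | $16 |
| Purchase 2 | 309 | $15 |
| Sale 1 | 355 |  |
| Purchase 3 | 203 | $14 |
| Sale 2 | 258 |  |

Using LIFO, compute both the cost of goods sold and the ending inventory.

COGS = $9,093; ending inventory = $4,864

Sale 1 (355) [LIFO — newest first]: 309 @ $15 + 46 @ $16 = $5,371
Sale 2 (258) [LIFO — newest first]: 203 @ $14 + 55 @ $16 = $3,722
Total COGS = $5,371 + $3,722 = $9,093
Ending inventory: 80 @ $18 + 214 @ $16 = $4,864
Check: goods available $13,957 = COGS $9,093 + ending $4,864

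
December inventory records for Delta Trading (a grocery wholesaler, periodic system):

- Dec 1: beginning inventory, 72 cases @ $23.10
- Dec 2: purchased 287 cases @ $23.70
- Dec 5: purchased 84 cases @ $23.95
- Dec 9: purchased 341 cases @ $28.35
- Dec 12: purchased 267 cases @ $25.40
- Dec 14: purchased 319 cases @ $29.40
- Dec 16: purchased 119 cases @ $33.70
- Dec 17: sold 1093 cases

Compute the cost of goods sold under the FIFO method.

COGS = $28,160.85

Dec 17, 1093 sold [FIFO — oldest first]: 72 @ $23.10 + 287 @ $23.70 + 84 @ $23.95 + 341 @ $28.35 + 267 @ $25.40 + 42 @ $29.40 = $28,160.85
Ending inventory: 277 @ $29.40 + 119 @ $33.70 = $12,154.10
Check: goods available $40,314.95 = COGS $28,160.85 + ending $12,154.10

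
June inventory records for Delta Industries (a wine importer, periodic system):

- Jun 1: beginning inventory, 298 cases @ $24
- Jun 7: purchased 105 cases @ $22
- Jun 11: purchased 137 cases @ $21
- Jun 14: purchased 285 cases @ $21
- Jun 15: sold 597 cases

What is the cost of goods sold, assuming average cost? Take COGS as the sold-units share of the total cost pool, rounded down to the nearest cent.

COGS = $13,259.91

Jun 15, sell 597: 597/825 × $18,324.00 → $13,259.91
Ending inventory (cost pool remaining) = $5,064.09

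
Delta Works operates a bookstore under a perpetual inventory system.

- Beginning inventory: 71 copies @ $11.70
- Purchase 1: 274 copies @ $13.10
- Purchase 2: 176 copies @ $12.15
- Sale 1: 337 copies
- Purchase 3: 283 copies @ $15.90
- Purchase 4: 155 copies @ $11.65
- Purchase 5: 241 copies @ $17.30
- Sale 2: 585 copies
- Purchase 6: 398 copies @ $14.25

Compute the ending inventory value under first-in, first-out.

Sale 1 (337) [FIFO — oldest first]: 71 @ $11.70 + 266 @ $13.10 = $4,315.30
Sale 2 (585) [FIFO — oldest first]: 8 @ $13.10 + 176 @ $12.15 + 283 @ $15.90 + 118 @ $11.65 = $8,117.60
Total COGS = $4,315.30 + $8,117.60 = $12,432.90
Ending inventory: 37 @ $11.65 + 241 @ $17.30 + 398 @ $14.25 = $10,271.85
Check: goods available $22,704.75 = COGS $12,432.90 + ending $10,271.85

Ending inventory = $10,271.85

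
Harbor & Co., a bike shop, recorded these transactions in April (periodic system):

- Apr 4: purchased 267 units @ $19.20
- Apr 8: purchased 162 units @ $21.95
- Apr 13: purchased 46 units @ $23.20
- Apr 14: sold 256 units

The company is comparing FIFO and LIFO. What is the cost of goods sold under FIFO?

COGS = $4,915.20

FIFO COGS: 256 @ $19.20 = $4,915.20
LIFO COGS: 46 @ $23.20 + 162 @ $21.95 + 48 @ $19.20 = $5,544.70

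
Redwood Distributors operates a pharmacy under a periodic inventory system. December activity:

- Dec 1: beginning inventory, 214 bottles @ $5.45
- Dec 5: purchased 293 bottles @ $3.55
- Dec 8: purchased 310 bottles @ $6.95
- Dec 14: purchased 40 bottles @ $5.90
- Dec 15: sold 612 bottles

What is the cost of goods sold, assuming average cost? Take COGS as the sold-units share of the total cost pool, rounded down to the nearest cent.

COGS = $3,282.76

Dec 15, sell 612: 612/857 × $4,596.95 → $3,282.76
Ending inventory (cost pool remaining) = $1,314.19
Check: goods available $4,596.95 = COGS $3,282.76 + ending $1,314.19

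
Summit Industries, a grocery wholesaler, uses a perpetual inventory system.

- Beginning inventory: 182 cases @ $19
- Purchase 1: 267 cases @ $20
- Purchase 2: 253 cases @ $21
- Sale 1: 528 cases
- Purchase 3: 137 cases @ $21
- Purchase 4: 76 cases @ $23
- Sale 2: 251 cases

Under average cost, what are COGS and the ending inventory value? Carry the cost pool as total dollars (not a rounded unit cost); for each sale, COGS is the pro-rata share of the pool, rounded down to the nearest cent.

After Beginning: 182 on hand, pool $3,458.00 (≈ $19.0000 each)
After Purchase 1: 449 on hand, pool $8,798.00 (≈ $19.5947 each)
After Purchase 2: 702 on hand, pool $14,111.00 (≈ $20.1011 each)
Sale 1, sell 528: 528/702 × $14,111.00 → $10,613.40
After Purchase 3: 311 on hand, pool $6,374.60 (≈ $20.4971 each)
After Purchase 4: 387 on hand, pool $8,122.60 (≈ $20.9886 each)
Sale 2, sell 251: 251/387 × $8,122.60 → $5,268.14
Total COGS = $10,613.40 + $5,268.14 = $15,881.54
Ending inventory (cost pool remaining) = $2,854.46

COGS = $15,881.54; ending inventory = $2,854.46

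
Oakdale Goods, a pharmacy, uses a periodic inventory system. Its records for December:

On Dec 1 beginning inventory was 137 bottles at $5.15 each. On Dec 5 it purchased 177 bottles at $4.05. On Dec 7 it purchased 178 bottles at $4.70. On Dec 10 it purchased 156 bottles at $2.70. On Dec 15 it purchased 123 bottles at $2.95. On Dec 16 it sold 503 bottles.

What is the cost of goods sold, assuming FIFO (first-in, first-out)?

Dec 16, 503 sold [FIFO — oldest first]: 137 @ $5.15 + 177 @ $4.05 + 178 @ $4.70 + 11 @ $2.70 = $2,288.70
Ending inventory: 145 @ $2.70 + 123 @ $2.95 = $754.35

COGS = $2,288.70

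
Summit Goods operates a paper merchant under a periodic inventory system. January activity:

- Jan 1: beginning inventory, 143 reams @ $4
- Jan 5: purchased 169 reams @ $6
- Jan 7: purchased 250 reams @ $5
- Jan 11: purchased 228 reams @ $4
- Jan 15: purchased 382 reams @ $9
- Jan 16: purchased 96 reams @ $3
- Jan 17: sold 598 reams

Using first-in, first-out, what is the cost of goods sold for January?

Jan 17, 598 sold [FIFO — oldest first]: 143 @ $4 + 169 @ $6 + 250 @ $5 + 36 @ $4 = $2,980
Ending inventory: 192 @ $4 + 382 @ $9 + 96 @ $3 = $4,494
Check: goods available $7,474 = COGS $2,980 + ending $4,494

COGS = $2,980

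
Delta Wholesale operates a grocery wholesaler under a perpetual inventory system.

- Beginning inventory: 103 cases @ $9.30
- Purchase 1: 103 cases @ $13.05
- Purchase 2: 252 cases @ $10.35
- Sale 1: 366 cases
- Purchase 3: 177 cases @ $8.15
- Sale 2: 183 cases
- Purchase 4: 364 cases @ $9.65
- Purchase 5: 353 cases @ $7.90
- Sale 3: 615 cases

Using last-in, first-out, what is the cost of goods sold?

Sale 1 (366) [LIFO — newest first]: 252 @ $10.35 + 103 @ $13.05 + 11 @ $9.30 = $4,054.65
Sale 2 (183) [LIFO — newest first]: 177 @ $8.15 + 6 @ $9.30 = $1,498.35
Sale 3 (615) [LIFO — newest first]: 353 @ $7.90 + 262 @ $9.65 = $5,317.00
Total COGS = $4,054.65 + $1,498.35 + $5,317.00 = $10,870.00
Ending inventory: 86 @ $9.30 + 102 @ $9.65 = $1,784.10

COGS = $10,870.00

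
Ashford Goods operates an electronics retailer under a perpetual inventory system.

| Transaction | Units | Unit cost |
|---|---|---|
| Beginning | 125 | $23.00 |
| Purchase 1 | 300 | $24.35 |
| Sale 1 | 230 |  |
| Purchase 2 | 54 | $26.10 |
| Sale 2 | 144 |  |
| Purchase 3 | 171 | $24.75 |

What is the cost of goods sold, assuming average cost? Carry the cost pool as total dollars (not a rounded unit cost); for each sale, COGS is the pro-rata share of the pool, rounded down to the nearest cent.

COGS = $9,025.44

After Beginning: 125 on hand, pool $2,875.00 (≈ $23.0000 each)
After Purchase 1: 425 on hand, pool $10,180.00 (≈ $23.9529 each)
Sale 1, sell 230: 230/425 × $10,180.00 → $5,509.17
After Purchase 2: 249 on hand, pool $6,080.23 (≈ $24.4186 each)
Sale 2, sell 144: 144/249 × $6,080.23 → $3,516.27
After Purchase 3: 276 on hand, pool $6,796.21 (≈ $24.6239 each)
Total COGS = $5,509.17 + $3,516.27 = $9,025.44
Ending inventory (cost pool remaining) = $6,796.21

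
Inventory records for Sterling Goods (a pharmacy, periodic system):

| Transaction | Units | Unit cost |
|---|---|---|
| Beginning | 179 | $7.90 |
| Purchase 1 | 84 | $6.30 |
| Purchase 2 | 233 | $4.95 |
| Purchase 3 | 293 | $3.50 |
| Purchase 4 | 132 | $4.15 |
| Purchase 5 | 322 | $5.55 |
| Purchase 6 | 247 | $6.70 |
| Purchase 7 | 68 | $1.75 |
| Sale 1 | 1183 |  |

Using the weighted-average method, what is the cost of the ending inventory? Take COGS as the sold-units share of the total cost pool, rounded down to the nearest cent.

Ending inventory = $1,981.14

Sale 1, sell 1183: 1183/1558 × $8,230.95 → $6,249.81
Ending inventory (cost pool remaining) = $1,981.14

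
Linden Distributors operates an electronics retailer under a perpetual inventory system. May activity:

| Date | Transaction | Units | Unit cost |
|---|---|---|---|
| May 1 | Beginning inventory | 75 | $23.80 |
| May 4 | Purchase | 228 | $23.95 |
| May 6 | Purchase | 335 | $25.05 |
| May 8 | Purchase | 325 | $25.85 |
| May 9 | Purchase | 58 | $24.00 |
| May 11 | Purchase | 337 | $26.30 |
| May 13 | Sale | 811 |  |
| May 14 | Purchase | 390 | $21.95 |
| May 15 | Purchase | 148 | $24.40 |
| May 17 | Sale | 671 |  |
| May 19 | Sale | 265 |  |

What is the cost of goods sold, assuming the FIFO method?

COGS = $42,832.25

May 13, 811 sold [FIFO — oldest first]: 75 @ $23.80 + 228 @ $23.95 + 335 @ $25.05 + 173 @ $25.85 = $20,109.40
May 17, 671 sold [FIFO — oldest first]: 152 @ $25.85 + 58 @ $24.00 + 337 @ $26.30 + 124 @ $21.95 = $16,906.10
May 19, 265 sold [FIFO — oldest first]: 265 @ $21.95 = $5,816.75
Total COGS = $20,109.40 + $16,906.10 + $5,816.75 = $42,832.25
Ending inventory: 1 @ $21.95 + 148 @ $24.40 = $3,633.15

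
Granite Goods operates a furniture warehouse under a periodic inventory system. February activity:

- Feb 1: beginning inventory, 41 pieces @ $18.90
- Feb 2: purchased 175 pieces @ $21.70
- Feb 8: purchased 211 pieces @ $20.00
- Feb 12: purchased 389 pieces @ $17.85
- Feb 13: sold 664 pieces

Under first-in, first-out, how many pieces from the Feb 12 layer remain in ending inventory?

152

Feb 13, 664 sold [FIFO — oldest first]: 41 @ $18.90 + 175 @ $21.70 + 211 @ $20.00 + 237 @ $17.85 = $13,022.85
Ending inventory: 152 @ $17.85 = $2,713.20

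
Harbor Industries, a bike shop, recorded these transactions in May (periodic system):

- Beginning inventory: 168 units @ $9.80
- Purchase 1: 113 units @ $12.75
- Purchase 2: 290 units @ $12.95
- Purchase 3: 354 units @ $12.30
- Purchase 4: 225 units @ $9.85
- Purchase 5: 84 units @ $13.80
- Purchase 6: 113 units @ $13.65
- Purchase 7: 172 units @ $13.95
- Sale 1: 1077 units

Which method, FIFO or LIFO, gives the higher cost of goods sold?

LIFO

FIFO COGS: 168 @ $9.80 + 113 @ $12.75 + 290 @ $12.95 + 354 @ $12.30 + 152 @ $9.85 = $12,694.05
LIFO COGS: 172 @ $13.95 + 113 @ $13.65 + 84 @ $13.80 + 225 @ $9.85 + 354 @ $12.30 + 129 @ $12.95 = $13,342.05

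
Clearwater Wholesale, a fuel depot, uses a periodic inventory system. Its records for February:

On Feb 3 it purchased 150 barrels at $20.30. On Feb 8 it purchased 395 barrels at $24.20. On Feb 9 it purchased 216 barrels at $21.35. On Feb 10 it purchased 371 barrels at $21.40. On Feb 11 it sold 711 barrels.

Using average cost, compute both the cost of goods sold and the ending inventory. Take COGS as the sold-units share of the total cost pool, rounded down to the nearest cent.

COGS = $15,799.65; ending inventory = $9,355.35

Feb 11, sell 711: 711/1132 × $25,155.00 → $15,799.65
Ending inventory (cost pool remaining) = $9,355.35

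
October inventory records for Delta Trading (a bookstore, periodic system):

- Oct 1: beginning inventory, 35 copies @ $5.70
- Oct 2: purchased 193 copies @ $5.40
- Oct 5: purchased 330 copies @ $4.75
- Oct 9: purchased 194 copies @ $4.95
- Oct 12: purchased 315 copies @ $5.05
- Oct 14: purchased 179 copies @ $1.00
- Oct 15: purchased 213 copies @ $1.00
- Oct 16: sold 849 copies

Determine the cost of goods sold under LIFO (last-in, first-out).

Oct 16, 849 sold [LIFO — newest first]: 213 @ $1.00 + 179 @ $1.00 + 315 @ $5.05 + 142 @ $4.95 = $2,685.65
Ending inventory: 35 @ $5.70 + 193 @ $5.40 + 330 @ $4.75 + 52 @ $4.95 = $3,066.60
Check: goods available $5,752.25 = COGS $2,685.65 + ending $3,066.60

COGS = $2,685.65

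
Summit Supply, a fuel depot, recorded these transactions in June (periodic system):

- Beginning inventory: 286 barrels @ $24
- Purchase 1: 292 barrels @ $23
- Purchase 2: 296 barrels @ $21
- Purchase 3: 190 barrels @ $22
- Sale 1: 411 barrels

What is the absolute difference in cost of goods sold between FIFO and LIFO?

$918

FIFO COGS: 286 @ $24 + 125 @ $23 = $9,739
LIFO COGS: 190 @ $22 + 221 @ $21 = $8,821
Difference = |$9,739 − $8,821| = $918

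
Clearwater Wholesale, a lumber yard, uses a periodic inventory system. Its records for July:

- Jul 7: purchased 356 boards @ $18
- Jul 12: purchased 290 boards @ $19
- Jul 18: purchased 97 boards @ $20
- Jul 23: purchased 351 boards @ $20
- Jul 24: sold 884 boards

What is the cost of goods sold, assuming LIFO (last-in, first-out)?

COGS = $17,098

Jul 24, 884 sold [LIFO — newest first]: 351 @ $20 + 97 @ $20 + 290 @ $19 + 146 @ $18 = $17,098
Ending inventory: 210 @ $18 = $3,780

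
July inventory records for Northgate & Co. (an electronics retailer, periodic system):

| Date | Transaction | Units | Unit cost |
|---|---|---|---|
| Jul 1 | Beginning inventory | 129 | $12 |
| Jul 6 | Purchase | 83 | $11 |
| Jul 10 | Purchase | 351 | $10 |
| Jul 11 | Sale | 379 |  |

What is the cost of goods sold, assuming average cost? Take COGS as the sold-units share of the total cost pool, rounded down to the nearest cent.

COGS = $4,019.55

Jul 11, sell 379: 379/563 × $5,971.00 → $4,019.55
Ending inventory (cost pool remaining) = $1,951.45
Check: goods available $5,971.00 = COGS $4,019.55 + ending $1,951.45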